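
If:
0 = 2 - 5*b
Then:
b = 2/5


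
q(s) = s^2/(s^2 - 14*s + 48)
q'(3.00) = 0.72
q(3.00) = 0.60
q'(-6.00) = -0.04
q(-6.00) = 0.21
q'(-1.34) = -0.03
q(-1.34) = 0.03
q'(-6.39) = -0.04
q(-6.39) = 0.23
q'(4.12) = 2.97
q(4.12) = 2.33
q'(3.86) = 2.06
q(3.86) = 1.68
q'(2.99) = 0.71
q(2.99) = 0.59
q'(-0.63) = -0.02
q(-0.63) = 0.01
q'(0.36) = 0.02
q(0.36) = 0.00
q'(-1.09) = -0.03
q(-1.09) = 0.02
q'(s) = s^2*(14 - 2*s)/(s^2 - 14*s + 48)^2 + 2*s/(s^2 - 14*s + 48) = 2*s*(s^2 - s*(s - 7) - 14*s + 48)/(s^2 - 14*s + 48)^2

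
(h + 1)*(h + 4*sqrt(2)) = h^2 + h + 4*sqrt(2)*h + 4*sqrt(2)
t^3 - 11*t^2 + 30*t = t*(t - 6)*(t - 5)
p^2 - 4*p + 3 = (p - 3)*(p - 1)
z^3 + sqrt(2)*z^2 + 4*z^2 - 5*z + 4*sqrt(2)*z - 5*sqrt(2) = (z - 1)*(z + 5)*(z + sqrt(2))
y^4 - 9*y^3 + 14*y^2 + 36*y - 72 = (y - 6)*(y - 3)*(y - 2)*(y + 2)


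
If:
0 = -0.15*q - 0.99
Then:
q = -6.60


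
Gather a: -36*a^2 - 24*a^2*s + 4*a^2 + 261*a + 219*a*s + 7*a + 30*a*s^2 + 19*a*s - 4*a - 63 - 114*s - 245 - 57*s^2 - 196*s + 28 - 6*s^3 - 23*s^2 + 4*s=a^2*(-24*s - 32) + a*(30*s^2 + 238*s + 264) - 6*s^3 - 80*s^2 - 306*s - 280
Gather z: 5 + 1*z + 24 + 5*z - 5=6*z + 24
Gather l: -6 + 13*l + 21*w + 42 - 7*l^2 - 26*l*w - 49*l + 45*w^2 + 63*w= -7*l^2 + l*(-26*w - 36) + 45*w^2 + 84*w + 36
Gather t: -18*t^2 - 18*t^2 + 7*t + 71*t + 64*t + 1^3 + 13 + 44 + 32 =-36*t^2 + 142*t + 90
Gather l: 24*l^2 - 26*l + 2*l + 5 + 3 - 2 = 24*l^2 - 24*l + 6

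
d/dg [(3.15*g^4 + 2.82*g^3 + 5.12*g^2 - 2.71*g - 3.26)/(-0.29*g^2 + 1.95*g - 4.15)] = (-1.827*g^5 + 17.6097*g^4 - 41.292*g^3 - 25.9109*g^2 - 44.3868*g + 17.6035)/(0.0841*g^4 - 1.131*g^3 + 6.2095*g^2 - 16.185*g + 17.2225)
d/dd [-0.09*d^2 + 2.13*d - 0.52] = 2.13 - 0.18*d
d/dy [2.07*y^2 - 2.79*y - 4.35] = 4.14*y - 2.79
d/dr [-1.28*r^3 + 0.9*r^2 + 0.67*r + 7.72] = -3.84*r^2 + 1.8*r + 0.67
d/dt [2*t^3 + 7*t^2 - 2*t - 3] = 6*t^2 + 14*t - 2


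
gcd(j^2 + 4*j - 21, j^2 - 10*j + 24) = 1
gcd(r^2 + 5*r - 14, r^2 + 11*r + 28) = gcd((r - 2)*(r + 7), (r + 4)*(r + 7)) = r + 7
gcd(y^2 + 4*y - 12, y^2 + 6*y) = y + 6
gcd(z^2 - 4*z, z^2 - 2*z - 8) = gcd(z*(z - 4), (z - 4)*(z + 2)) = z - 4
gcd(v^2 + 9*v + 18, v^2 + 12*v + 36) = v + 6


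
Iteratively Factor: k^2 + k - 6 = (k + 3)*(k - 2)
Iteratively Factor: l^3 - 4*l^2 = (l)*(l^2 - 4*l) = l^2*(l - 4)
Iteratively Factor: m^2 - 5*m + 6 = (m - 2)*(m - 3)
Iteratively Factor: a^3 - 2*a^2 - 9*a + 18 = (a - 3)*(a^2 + a - 6) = (a - 3)*(a - 2)*(a + 3)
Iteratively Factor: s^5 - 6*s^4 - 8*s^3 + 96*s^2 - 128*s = (s - 4)*(s^4 - 2*s^3 - 16*s^2 + 32*s) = (s - 4)*(s + 4)*(s^3 - 6*s^2 + 8*s) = (s - 4)*(s - 2)*(s + 4)*(s^2 - 4*s) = (s - 4)^2*(s - 2)*(s + 4)*(s)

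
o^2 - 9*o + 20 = (o - 5)*(o - 4)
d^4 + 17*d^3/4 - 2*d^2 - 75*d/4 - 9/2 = (d - 2)*(d + 1/4)*(d + 3)^2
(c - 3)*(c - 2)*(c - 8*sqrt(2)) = c^3 - 8*sqrt(2)*c^2 - 5*c^2 + 6*c + 40*sqrt(2)*c - 48*sqrt(2)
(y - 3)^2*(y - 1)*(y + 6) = y^4 - y^3 - 27*y^2 + 81*y - 54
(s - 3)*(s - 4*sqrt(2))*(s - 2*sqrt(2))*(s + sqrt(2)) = s^4 - 5*sqrt(2)*s^3 - 3*s^3 + 4*s^2 + 15*sqrt(2)*s^2 - 12*s + 16*sqrt(2)*s - 48*sqrt(2)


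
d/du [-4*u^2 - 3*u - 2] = -8*u - 3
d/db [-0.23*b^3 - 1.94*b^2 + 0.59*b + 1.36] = -0.69*b^2 - 3.88*b + 0.59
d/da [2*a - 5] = 2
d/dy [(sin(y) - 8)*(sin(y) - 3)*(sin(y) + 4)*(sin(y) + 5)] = 2*(2*sin(y)^3 - 3*sin(y)^2 - 55*sin(y) - 2)*cos(y)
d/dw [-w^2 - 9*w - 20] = -2*w - 9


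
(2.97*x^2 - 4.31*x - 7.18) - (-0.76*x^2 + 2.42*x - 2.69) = 3.73*x^2 - 6.73*x - 4.49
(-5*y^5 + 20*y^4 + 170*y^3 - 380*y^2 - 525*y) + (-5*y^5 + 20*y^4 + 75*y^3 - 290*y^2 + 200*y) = -10*y^5 + 40*y^4 + 245*y^3 - 670*y^2 - 325*y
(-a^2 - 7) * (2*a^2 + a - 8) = -2*a^4 - a^3 - 6*a^2 - 7*a + 56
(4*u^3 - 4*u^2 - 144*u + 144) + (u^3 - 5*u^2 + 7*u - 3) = 5*u^3 - 9*u^2 - 137*u + 141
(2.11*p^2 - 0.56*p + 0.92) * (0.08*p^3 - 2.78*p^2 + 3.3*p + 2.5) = 0.1688*p^5 - 5.9106*p^4 + 8.5934*p^3 + 0.8694*p^2 + 1.636*p + 2.3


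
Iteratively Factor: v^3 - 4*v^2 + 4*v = (v)*(v^2 - 4*v + 4) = v*(v - 2)*(v - 2)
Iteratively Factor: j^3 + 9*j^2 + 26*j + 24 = (j + 2)*(j^2 + 7*j + 12) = (j + 2)*(j + 4)*(j + 3)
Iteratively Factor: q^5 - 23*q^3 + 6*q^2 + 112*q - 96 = (q - 4)*(q^4 + 4*q^3 - 7*q^2 - 22*q + 24) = (q - 4)*(q + 4)*(q^3 - 7*q + 6) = (q - 4)*(q - 1)*(q + 4)*(q^2 + q - 6) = (q - 4)*(q - 1)*(q + 3)*(q + 4)*(q - 2)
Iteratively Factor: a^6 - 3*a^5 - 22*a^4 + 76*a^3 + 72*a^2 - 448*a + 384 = (a - 2)*(a^5 - a^4 - 24*a^3 + 28*a^2 + 128*a - 192) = (a - 2)*(a + 4)*(a^4 - 5*a^3 - 4*a^2 + 44*a - 48) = (a - 2)^2*(a + 4)*(a^3 - 3*a^2 - 10*a + 24) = (a - 2)^2*(a + 3)*(a + 4)*(a^2 - 6*a + 8) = (a - 4)*(a - 2)^2*(a + 3)*(a + 4)*(a - 2)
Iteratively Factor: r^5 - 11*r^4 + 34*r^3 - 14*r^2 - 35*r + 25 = (r - 5)*(r^4 - 6*r^3 + 4*r^2 + 6*r - 5) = (r - 5)*(r - 1)*(r^3 - 5*r^2 - r + 5) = (r - 5)^2*(r - 1)*(r^2 - 1) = (r - 5)^2*(r - 1)^2*(r + 1)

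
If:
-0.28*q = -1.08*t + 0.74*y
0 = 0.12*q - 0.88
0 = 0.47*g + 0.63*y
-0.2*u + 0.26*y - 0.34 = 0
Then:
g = -1.34042553191489*y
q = 7.33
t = 0.685185185185185*y + 1.90123456790123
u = 1.3*y - 1.7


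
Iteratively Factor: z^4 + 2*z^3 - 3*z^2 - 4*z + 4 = (z - 1)*(z^3 + 3*z^2 - 4) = (z - 1)^2*(z^2 + 4*z + 4) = (z - 1)^2*(z + 2)*(z + 2)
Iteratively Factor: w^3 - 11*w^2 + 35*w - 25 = (w - 5)*(w^2 - 6*w + 5) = (w - 5)^2*(w - 1)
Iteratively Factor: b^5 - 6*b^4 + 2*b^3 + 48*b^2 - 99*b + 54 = (b - 2)*(b^4 - 4*b^3 - 6*b^2 + 36*b - 27) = (b - 2)*(b - 1)*(b^3 - 3*b^2 - 9*b + 27) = (b - 3)*(b - 2)*(b - 1)*(b^2 - 9) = (b - 3)^2*(b - 2)*(b - 1)*(b + 3)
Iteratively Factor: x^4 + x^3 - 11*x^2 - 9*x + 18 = (x - 1)*(x^3 + 2*x^2 - 9*x - 18) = (x - 3)*(x - 1)*(x^2 + 5*x + 6) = (x - 3)*(x - 1)*(x + 2)*(x + 3)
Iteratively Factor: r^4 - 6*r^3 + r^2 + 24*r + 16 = (r + 1)*(r^3 - 7*r^2 + 8*r + 16) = (r - 4)*(r + 1)*(r^2 - 3*r - 4) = (r - 4)^2*(r + 1)*(r + 1)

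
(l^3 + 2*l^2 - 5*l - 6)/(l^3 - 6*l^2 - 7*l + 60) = (l^2 - l - 2)/(l^2 - 9*l + 20)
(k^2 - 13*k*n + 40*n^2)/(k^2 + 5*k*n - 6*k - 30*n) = (k^2 - 13*k*n + 40*n^2)/(k^2 + 5*k*n - 6*k - 30*n)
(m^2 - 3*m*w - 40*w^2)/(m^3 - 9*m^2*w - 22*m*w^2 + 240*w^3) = 1/(m - 6*w)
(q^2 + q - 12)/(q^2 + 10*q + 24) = (q - 3)/(q + 6)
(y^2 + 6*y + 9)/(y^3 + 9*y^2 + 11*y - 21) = (y + 3)/(y^2 + 6*y - 7)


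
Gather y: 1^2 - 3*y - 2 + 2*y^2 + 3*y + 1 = 2*y^2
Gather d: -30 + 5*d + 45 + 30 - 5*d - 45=0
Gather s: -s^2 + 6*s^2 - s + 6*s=5*s^2 + 5*s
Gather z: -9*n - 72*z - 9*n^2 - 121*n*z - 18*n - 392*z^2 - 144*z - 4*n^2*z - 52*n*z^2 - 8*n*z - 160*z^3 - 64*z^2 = -9*n^2 - 27*n - 160*z^3 + z^2*(-52*n - 456) + z*(-4*n^2 - 129*n - 216)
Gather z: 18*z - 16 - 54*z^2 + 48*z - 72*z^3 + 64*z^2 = -72*z^3 + 10*z^2 + 66*z - 16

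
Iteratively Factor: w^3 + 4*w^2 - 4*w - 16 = (w - 2)*(w^2 + 6*w + 8) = (w - 2)*(w + 2)*(w + 4)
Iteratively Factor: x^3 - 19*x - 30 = (x + 2)*(x^2 - 2*x - 15) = (x - 5)*(x + 2)*(x + 3)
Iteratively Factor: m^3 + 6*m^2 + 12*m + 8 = (m + 2)*(m^2 + 4*m + 4) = (m + 2)^2*(m + 2)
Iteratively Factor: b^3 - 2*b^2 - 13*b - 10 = (b + 2)*(b^2 - 4*b - 5) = (b + 1)*(b + 2)*(b - 5)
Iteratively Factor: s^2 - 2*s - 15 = (s - 5)*(s + 3)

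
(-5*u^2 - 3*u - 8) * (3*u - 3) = -15*u^3 + 6*u^2 - 15*u + 24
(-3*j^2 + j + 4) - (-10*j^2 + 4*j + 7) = 7*j^2 - 3*j - 3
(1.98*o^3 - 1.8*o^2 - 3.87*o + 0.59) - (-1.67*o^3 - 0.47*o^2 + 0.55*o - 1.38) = 3.65*o^3 - 1.33*o^2 - 4.42*o + 1.97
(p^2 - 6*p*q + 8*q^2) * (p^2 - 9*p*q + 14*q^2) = p^4 - 15*p^3*q + 76*p^2*q^2 - 156*p*q^3 + 112*q^4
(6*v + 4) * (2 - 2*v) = -12*v^2 + 4*v + 8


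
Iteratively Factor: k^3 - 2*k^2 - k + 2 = (k + 1)*(k^2 - 3*k + 2) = (k - 1)*(k + 1)*(k - 2)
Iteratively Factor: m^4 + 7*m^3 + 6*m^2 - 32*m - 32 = (m + 1)*(m^3 + 6*m^2 - 32) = (m + 1)*(m + 4)*(m^2 + 2*m - 8) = (m - 2)*(m + 1)*(m + 4)*(m + 4)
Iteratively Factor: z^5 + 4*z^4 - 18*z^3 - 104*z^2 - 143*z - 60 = (z + 4)*(z^4 - 18*z^2 - 32*z - 15) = (z + 1)*(z + 4)*(z^3 - z^2 - 17*z - 15) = (z + 1)*(z + 3)*(z + 4)*(z^2 - 4*z - 5) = (z + 1)^2*(z + 3)*(z + 4)*(z - 5)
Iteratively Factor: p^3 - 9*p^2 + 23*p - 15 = (p - 3)*(p^2 - 6*p + 5) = (p - 5)*(p - 3)*(p - 1)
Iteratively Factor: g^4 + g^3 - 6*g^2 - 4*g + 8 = (g - 1)*(g^3 + 2*g^2 - 4*g - 8) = (g - 2)*(g - 1)*(g^2 + 4*g + 4) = (g - 2)*(g - 1)*(g + 2)*(g + 2)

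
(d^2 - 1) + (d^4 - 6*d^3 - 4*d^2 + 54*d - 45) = d^4 - 6*d^3 - 3*d^2 + 54*d - 46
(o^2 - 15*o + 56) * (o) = o^3 - 15*o^2 + 56*o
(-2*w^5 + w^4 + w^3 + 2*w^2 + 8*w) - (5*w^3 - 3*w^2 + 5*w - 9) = -2*w^5 + w^4 - 4*w^3 + 5*w^2 + 3*w + 9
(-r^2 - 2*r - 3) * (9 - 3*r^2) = 3*r^4 + 6*r^3 - 18*r - 27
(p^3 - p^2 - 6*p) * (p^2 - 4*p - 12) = p^5 - 5*p^4 - 14*p^3 + 36*p^2 + 72*p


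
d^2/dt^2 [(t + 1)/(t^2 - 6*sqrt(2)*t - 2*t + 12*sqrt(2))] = 2*(4*(t + 1)*(-t + 1 + 3*sqrt(2))^2 + (-3*t + 1 + 6*sqrt(2))*(t^2 - 6*sqrt(2)*t - 2*t + 12*sqrt(2)))/(t^2 - 6*sqrt(2)*t - 2*t + 12*sqrt(2))^3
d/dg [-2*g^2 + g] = 1 - 4*g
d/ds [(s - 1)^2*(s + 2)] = 3*s^2 - 3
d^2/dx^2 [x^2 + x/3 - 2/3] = 2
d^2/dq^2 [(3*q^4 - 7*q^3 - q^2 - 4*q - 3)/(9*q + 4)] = 2*(729*q^4 + 297*q^3 - 468*q^2 - 336*q - 115)/(729*q^3 + 972*q^2 + 432*q + 64)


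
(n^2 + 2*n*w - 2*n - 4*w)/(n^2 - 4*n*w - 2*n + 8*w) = (-n - 2*w)/(-n + 4*w)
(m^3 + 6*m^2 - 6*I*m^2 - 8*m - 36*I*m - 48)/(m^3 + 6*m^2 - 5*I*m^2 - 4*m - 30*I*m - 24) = (m - 2*I)/(m - I)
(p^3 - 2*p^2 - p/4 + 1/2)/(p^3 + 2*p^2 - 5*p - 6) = (p^2 - 1/4)/(p^2 + 4*p + 3)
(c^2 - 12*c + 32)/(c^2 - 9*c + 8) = (c - 4)/(c - 1)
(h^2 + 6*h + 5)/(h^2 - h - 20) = (h^2 + 6*h + 5)/(h^2 - h - 20)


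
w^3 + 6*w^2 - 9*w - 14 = (w - 2)*(w + 1)*(w + 7)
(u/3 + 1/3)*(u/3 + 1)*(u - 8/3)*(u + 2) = u^4/9 + 10*u^3/27 - 5*u^2/9 - 70*u/27 - 16/9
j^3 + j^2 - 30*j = j*(j - 5)*(j + 6)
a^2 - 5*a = a*(a - 5)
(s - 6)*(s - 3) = s^2 - 9*s + 18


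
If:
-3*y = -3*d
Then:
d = y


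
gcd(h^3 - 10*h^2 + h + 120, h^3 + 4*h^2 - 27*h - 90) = h^2 - 2*h - 15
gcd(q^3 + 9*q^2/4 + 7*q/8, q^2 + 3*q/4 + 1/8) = q + 1/2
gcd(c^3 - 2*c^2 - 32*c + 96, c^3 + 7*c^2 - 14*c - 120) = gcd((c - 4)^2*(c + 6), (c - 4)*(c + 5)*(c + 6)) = c^2 + 2*c - 24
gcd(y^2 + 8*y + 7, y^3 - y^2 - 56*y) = y + 7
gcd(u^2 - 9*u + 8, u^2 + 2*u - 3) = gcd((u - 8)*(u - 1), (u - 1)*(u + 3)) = u - 1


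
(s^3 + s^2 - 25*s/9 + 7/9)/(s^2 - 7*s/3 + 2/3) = (3*s^2 + 4*s - 7)/(3*(s - 2))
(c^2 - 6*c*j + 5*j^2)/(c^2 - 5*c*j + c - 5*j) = (c - j)/(c + 1)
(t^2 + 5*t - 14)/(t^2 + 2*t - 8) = (t + 7)/(t + 4)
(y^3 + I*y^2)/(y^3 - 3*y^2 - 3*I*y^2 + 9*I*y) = y*(y + I)/(y^2 - 3*y - 3*I*y + 9*I)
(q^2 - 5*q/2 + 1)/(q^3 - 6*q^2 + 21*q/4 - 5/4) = 2*(q - 2)/(2*q^2 - 11*q + 5)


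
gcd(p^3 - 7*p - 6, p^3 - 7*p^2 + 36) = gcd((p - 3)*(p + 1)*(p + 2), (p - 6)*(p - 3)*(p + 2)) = p^2 - p - 6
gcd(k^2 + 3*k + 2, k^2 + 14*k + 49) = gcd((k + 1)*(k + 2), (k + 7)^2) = 1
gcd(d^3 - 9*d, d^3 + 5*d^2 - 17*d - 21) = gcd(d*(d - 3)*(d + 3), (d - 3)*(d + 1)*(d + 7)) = d - 3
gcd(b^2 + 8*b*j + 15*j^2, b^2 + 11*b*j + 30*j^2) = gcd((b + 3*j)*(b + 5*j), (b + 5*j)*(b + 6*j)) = b + 5*j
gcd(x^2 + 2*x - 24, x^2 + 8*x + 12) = x + 6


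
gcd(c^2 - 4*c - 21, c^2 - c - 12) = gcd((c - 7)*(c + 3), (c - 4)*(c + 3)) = c + 3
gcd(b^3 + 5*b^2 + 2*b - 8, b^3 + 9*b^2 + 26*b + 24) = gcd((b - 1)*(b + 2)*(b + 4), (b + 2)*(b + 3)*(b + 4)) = b^2 + 6*b + 8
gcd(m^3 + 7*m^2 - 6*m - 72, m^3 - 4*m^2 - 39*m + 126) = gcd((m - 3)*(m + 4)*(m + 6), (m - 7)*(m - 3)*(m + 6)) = m^2 + 3*m - 18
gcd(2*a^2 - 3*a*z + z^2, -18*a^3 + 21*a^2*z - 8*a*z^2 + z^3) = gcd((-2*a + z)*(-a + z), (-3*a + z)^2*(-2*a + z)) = -2*a + z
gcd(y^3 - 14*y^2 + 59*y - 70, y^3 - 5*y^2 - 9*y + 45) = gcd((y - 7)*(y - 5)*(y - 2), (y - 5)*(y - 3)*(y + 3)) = y - 5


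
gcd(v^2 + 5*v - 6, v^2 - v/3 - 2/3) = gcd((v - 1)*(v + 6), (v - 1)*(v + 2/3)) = v - 1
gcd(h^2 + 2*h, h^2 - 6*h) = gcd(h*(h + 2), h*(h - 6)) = h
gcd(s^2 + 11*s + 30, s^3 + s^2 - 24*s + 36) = s + 6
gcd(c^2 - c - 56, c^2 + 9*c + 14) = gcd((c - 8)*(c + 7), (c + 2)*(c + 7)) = c + 7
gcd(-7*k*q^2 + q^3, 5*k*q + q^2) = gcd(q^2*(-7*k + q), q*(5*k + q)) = q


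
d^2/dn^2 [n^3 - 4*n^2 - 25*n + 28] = 6*n - 8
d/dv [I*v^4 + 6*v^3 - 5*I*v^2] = 2*v*(2*I*v^2 + 9*v - 5*I)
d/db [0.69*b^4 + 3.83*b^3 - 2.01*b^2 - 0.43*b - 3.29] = 2.76*b^3 + 11.49*b^2 - 4.02*b - 0.43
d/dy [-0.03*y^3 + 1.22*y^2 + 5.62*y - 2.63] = -0.09*y^2 + 2.44*y + 5.62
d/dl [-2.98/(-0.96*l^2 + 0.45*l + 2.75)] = (1.341 - 5.7216*l)/(-0.96*l^2 + 0.45*l + 2.75)^2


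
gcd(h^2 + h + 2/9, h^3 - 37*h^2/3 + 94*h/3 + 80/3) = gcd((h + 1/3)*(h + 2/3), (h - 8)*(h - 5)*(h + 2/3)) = h + 2/3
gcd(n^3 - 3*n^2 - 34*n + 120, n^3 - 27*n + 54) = n + 6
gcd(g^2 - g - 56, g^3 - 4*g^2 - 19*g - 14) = 1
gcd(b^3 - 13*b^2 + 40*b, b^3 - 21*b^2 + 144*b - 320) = b^2 - 13*b + 40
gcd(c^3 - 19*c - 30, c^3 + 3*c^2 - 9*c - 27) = c + 3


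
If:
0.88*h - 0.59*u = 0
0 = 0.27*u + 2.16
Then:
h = -5.36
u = -8.00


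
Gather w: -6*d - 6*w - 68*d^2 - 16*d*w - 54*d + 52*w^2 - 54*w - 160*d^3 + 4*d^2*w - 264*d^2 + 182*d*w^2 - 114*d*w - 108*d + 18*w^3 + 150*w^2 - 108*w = -160*d^3 - 332*d^2 - 168*d + 18*w^3 + w^2*(182*d + 202) + w*(4*d^2 - 130*d - 168)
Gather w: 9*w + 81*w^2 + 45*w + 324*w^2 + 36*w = 405*w^2 + 90*w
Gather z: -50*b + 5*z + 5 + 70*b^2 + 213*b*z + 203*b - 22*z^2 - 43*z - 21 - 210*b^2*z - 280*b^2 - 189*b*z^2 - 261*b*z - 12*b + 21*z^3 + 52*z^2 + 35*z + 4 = -210*b^2 + 141*b + 21*z^3 + z^2*(30 - 189*b) + z*(-210*b^2 - 48*b - 3) - 12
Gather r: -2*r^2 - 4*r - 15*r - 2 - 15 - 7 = -2*r^2 - 19*r - 24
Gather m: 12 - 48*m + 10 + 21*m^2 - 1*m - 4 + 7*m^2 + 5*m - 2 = 28*m^2 - 44*m + 16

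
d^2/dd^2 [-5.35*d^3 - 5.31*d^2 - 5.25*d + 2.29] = -32.1*d - 10.62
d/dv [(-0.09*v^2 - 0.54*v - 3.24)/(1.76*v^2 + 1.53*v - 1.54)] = (0.8127*v^2 + 11.682*v + 5.7888)/(3.0976*v^4 + 5.3856*v^3 - 3.0799*v^2 - 4.7124*v + 2.3716)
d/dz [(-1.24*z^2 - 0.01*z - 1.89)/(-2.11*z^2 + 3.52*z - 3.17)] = (-4.3859*z^2 - 0.114199999999999*z + 6.6845)/(4.4521*z^4 - 14.8544*z^3 + 25.7678*z^2 - 22.3168*z + 10.0489)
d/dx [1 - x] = -1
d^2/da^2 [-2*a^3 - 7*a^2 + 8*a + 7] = -12*a - 14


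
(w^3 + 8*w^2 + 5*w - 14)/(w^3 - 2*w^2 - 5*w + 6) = (w + 7)/(w - 3)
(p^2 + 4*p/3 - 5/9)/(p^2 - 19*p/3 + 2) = (p + 5/3)/(p - 6)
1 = 1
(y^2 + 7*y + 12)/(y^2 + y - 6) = (y + 4)/(y - 2)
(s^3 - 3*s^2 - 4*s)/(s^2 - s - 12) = s*(s + 1)/(s + 3)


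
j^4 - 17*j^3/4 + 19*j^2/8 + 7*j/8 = j*(j - 7/2)*(j - 1)*(j + 1/4)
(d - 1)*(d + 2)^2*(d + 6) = d^4 + 9*d^3 + 18*d^2 - 4*d - 24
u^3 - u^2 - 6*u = u*(u - 3)*(u + 2)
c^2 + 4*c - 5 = (c - 1)*(c + 5)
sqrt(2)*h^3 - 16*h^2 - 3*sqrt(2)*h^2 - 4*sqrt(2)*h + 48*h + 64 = (h - 4)*(h - 8*sqrt(2))*(sqrt(2)*h + sqrt(2))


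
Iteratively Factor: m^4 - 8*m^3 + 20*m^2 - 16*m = (m - 2)*(m^3 - 6*m^2 + 8*m) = (m - 4)*(m - 2)*(m^2 - 2*m) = m*(m - 4)*(m - 2)*(m - 2)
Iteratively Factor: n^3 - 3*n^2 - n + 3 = (n + 1)*(n^2 - 4*n + 3) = (n - 1)*(n + 1)*(n - 3)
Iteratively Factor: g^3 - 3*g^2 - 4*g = (g - 4)*(g^2 + g) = g*(g - 4)*(g + 1)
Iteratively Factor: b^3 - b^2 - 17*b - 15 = (b - 5)*(b^2 + 4*b + 3) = (b - 5)*(b + 1)*(b + 3)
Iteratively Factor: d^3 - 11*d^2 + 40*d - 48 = (d - 4)*(d^2 - 7*d + 12) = (d - 4)*(d - 3)*(d - 4)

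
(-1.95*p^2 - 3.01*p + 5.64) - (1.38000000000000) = -1.95*p^2 - 3.01*p + 4.26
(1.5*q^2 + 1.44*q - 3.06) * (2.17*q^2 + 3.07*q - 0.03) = 3.255*q^4 + 7.7298*q^3 - 2.2644*q^2 - 9.4374*q + 0.0918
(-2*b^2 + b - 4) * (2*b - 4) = -4*b^3 + 10*b^2 - 12*b + 16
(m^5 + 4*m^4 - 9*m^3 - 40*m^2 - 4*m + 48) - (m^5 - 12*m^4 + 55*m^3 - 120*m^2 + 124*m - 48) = 16*m^4 - 64*m^3 + 80*m^2 - 128*m + 96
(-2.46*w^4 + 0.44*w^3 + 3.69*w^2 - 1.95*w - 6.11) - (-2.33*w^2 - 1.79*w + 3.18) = -2.46*w^4 + 0.44*w^3 + 6.02*w^2 - 0.16*w - 9.29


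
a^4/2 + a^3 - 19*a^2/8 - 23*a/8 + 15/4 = (a/2 + 1)*(a - 3/2)*(a - 1)*(a + 5/2)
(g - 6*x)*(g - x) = g^2 - 7*g*x + 6*x^2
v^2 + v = v*(v + 1)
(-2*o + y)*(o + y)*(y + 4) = -2*o^2*y - 8*o^2 - o*y^2 - 4*o*y + y^3 + 4*y^2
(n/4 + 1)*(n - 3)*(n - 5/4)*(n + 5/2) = n^4/4 + 9*n^3/16 - 111*n^2/32 - 145*n/32 + 75/8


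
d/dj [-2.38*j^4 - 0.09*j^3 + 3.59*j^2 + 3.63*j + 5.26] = -9.52*j^3 - 0.27*j^2 + 7.18*j + 3.63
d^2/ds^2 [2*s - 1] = 0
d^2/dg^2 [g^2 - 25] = 2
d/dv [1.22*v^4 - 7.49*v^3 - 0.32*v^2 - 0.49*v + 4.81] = 4.88*v^3 - 22.47*v^2 - 0.64*v - 0.49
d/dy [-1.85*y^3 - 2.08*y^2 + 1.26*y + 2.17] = -5.55*y^2 - 4.16*y + 1.26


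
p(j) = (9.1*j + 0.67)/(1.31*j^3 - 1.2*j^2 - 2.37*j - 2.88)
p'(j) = (9.1*j + 0.67)*(-3.93*j^2 + 2.4*j + 2.37)/(1.31*j^3 - 1.2*j^2 - 2.37*j - 2.88)^2 + 9.1/(1.31*j^3 - 1.2*j^2 - 2.37*j - 2.88) = (-23.842*j^3 + 8.2869*j^2 + 1.608*j - 24.6201)/(1.7161*j^6 - 3.144*j^5 - 4.7694*j^4 - 1.8576*j^3 + 12.5289*j^2 + 13.6512*j + 8.2944)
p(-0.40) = 1.35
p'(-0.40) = -4.60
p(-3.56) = 0.46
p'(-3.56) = 0.24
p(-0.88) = 2.80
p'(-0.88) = -0.49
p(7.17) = 0.16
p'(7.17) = -0.05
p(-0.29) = 0.85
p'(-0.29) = -4.40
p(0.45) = -1.17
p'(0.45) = -1.47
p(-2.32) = 1.01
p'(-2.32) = 0.77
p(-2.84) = 0.70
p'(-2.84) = 0.45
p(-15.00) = 0.03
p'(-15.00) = 0.00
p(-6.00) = 0.17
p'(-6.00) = 0.05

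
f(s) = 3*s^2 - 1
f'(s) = 6*s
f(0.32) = -0.69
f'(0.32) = 1.92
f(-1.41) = 4.96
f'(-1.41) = -8.46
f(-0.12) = -0.96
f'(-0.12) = -0.72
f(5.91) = 103.78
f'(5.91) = 35.46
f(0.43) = -0.45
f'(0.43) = 2.58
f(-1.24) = 3.61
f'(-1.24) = -7.44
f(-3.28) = 31.28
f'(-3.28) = -19.68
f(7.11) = 150.66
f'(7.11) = 42.66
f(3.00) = 26.00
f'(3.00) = 18.00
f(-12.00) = 431.00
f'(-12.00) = -72.00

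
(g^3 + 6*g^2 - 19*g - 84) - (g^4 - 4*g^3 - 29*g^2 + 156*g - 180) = -g^4 + 5*g^3 + 35*g^2 - 175*g + 96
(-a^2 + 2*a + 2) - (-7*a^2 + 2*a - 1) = 6*a^2 + 3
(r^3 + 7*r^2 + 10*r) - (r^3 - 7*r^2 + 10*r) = 14*r^2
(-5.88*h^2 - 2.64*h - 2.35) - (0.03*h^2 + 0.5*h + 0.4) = -5.91*h^2 - 3.14*h - 2.75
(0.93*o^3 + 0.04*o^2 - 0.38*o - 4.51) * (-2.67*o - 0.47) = -2.4831*o^4 - 0.5439*o^3 + 0.9958*o^2 + 12.2203*o + 2.1197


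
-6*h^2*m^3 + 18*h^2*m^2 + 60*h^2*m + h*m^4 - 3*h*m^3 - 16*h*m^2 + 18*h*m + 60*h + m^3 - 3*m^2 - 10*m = (-6*h + m)*(m - 5)*(m + 2)*(h*m + 1)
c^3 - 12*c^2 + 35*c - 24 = (c - 8)*(c - 3)*(c - 1)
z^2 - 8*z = z*(z - 8)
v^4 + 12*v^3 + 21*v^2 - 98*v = v*(v - 2)*(v + 7)^2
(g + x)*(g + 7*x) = g^2 + 8*g*x + 7*x^2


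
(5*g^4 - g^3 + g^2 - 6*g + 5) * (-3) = -15*g^4 + 3*g^3 - 3*g^2 + 18*g - 15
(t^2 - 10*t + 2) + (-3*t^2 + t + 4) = -2*t^2 - 9*t + 6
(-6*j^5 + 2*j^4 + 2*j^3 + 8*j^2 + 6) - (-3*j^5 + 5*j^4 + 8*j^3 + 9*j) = -3*j^5 - 3*j^4 - 6*j^3 + 8*j^2 - 9*j + 6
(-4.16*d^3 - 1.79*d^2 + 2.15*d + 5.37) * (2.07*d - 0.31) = -8.6112*d^4 - 2.4157*d^3 + 5.0054*d^2 + 10.4494*d - 1.6647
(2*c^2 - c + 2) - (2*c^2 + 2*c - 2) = 4 - 3*c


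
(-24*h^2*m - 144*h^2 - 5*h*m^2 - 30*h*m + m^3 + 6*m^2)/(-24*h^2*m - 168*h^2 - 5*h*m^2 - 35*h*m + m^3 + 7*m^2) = (m + 6)/(m + 7)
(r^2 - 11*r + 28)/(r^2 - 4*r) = (r - 7)/r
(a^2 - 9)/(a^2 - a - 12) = (a - 3)/(a - 4)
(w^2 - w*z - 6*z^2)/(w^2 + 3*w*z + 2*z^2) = (w - 3*z)/(w + z)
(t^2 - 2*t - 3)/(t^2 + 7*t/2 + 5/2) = 2*(t - 3)/(2*t + 5)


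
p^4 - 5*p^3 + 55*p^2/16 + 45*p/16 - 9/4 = (p - 4)*(p - 1)*(p - 3/4)*(p + 3/4)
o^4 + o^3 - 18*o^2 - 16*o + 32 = (o - 4)*(o - 1)*(o + 2)*(o + 4)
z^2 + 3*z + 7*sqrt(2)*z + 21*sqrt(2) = (z + 3)*(z + 7*sqrt(2))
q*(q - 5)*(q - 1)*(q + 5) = q^4 - q^3 - 25*q^2 + 25*q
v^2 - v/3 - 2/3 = (v - 1)*(v + 2/3)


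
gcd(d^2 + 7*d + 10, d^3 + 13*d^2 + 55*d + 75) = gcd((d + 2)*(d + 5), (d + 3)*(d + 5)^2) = d + 5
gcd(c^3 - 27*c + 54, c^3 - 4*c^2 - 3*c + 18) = c^2 - 6*c + 9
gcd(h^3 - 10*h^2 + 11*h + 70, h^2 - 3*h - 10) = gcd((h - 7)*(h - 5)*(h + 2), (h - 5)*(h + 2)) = h^2 - 3*h - 10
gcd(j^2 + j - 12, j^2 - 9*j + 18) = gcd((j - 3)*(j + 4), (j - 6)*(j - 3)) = j - 3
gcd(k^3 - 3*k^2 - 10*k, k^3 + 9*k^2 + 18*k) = k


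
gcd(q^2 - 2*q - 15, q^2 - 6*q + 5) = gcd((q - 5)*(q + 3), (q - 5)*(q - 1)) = q - 5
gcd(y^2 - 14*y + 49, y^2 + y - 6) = 1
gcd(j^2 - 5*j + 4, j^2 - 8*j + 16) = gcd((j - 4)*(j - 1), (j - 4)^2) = j - 4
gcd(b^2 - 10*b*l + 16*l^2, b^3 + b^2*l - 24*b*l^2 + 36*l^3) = b - 2*l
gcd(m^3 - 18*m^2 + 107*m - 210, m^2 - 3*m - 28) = m - 7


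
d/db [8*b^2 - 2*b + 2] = 16*b - 2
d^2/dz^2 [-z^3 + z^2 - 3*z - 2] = 2 - 6*z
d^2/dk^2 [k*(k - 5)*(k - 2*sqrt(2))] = 6*k - 10 - 4*sqrt(2)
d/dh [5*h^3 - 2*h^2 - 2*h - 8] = 15*h^2 - 4*h - 2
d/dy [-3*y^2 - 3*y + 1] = -6*y - 3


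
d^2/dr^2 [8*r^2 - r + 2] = 16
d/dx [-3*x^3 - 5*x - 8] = -9*x^2 - 5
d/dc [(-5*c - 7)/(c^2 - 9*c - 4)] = (5*c^2 + 14*c - 43)/(c^4 - 18*c^3 + 73*c^2 + 72*c + 16)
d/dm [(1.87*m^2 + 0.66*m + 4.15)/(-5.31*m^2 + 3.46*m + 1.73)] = (9.9748*m^2 + 50.5432*m - 13.2172)/(28.1961*m^4 - 36.7452*m^3 - 6.401*m^2 + 11.9716*m + 2.9929)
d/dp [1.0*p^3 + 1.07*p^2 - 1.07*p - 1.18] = 3.0*p^2 + 2.14*p - 1.07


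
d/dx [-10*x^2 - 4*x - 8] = -20*x - 4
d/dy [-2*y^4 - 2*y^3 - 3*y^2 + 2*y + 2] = -8*y^3 - 6*y^2 - 6*y + 2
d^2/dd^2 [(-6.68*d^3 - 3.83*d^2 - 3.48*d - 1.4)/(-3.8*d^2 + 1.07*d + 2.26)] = (1.13686837721616e-13*d^5 - 5.6843418860808e-14*d^4 + 261.679504*d^3 + 415.569696*d^2 + 349.875648*d + 49.545664)/(54.872*d^6 - 46.3524*d^5 - 84.85134*d^4 + 53.909917*d^3 + 50.464218*d^2 - 16.395396*d - 11.543176)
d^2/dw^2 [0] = 0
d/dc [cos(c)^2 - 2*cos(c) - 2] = 2*(1 - cos(c))*sin(c)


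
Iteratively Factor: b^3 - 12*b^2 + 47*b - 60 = (b - 5)*(b^2 - 7*b + 12) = (b - 5)*(b - 3)*(b - 4)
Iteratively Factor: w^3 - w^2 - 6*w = (w)*(w^2 - w - 6) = w*(w + 2)*(w - 3)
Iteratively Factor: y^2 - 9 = (y + 3)*(y - 3)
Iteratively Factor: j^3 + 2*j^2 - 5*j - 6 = (j + 3)*(j^2 - j - 2) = (j + 1)*(j + 3)*(j - 2)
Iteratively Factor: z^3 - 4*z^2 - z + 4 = (z - 4)*(z^2 - 1) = (z - 4)*(z - 1)*(z + 1)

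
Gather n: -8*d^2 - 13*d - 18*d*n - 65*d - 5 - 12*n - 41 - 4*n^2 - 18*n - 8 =-8*d^2 - 78*d - 4*n^2 + n*(-18*d - 30) - 54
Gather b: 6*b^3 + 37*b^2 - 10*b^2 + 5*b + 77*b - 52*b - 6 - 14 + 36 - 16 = 6*b^3 + 27*b^2 + 30*b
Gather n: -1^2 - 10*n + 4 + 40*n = 30*n + 3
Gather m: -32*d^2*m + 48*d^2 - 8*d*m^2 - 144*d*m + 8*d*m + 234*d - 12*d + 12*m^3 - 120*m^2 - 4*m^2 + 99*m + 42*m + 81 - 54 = 48*d^2 + 222*d + 12*m^3 + m^2*(-8*d - 124) + m*(-32*d^2 - 136*d + 141) + 27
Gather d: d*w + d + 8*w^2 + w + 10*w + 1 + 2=d*(w + 1) + 8*w^2 + 11*w + 3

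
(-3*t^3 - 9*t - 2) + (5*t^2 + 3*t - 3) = -3*t^3 + 5*t^2 - 6*t - 5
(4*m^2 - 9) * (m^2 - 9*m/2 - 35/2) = 4*m^4 - 18*m^3 - 79*m^2 + 81*m/2 + 315/2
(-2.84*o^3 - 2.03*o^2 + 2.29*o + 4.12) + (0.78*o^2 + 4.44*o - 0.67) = -2.84*o^3 - 1.25*o^2 + 6.73*o + 3.45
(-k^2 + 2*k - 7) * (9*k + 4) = -9*k^3 + 14*k^2 - 55*k - 28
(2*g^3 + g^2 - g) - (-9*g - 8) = 2*g^3 + g^2 + 8*g + 8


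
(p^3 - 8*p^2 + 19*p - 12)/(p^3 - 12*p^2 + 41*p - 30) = (p^2 - 7*p + 12)/(p^2 - 11*p + 30)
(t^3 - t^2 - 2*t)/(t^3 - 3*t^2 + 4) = t/(t - 2)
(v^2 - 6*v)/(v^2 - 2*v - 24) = v/(v + 4)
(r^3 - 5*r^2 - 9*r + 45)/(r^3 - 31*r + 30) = (r^2 - 9)/(r^2 + 5*r - 6)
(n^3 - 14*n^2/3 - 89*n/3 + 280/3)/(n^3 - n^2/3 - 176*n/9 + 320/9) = 3*(n - 7)/(3*n - 8)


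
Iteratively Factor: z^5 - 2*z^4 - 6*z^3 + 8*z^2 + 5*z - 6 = (z + 2)*(z^4 - 4*z^3 + 2*z^2 + 4*z - 3) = (z - 3)*(z + 2)*(z^3 - z^2 - z + 1) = (z - 3)*(z - 1)*(z + 2)*(z^2 - 1) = (z - 3)*(z - 1)*(z + 1)*(z + 2)*(z - 1)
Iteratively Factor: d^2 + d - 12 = (d - 3)*(d + 4)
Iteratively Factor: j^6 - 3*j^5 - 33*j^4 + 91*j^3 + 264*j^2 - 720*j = (j + 4)*(j^5 - 7*j^4 - 5*j^3 + 111*j^2 - 180*j) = j*(j + 4)*(j^4 - 7*j^3 - 5*j^2 + 111*j - 180) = j*(j + 4)^2*(j^3 - 11*j^2 + 39*j - 45) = j*(j - 3)*(j + 4)^2*(j^2 - 8*j + 15) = j*(j - 5)*(j - 3)*(j + 4)^2*(j - 3)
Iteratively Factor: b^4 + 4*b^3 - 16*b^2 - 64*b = (b + 4)*(b^3 - 16*b) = b*(b + 4)*(b^2 - 16) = b*(b + 4)^2*(b - 4)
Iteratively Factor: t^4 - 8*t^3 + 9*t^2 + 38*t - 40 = (t + 2)*(t^3 - 10*t^2 + 29*t - 20) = (t - 4)*(t + 2)*(t^2 - 6*t + 5) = (t - 5)*(t - 4)*(t + 2)*(t - 1)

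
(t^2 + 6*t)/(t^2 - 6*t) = (t + 6)/(t - 6)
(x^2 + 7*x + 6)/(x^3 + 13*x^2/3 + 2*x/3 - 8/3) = 3*(x + 6)/(3*x^2 + 10*x - 8)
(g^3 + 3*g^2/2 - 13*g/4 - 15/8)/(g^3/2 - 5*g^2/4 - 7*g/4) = (-8*g^3 - 12*g^2 + 26*g + 15)/(2*g*(-2*g^2 + 5*g + 7))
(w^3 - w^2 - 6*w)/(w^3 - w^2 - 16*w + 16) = w*(w^2 - w - 6)/(w^3 - w^2 - 16*w + 16)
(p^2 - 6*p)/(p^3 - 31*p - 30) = p/(p^2 + 6*p + 5)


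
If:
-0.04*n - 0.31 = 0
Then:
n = -7.75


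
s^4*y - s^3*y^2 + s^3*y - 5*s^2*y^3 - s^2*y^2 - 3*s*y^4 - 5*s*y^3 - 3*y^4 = (s - 3*y)*(s + y)^2*(s*y + y)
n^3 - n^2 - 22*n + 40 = (n - 4)*(n - 2)*(n + 5)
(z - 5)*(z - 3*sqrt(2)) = z^2 - 5*z - 3*sqrt(2)*z + 15*sqrt(2)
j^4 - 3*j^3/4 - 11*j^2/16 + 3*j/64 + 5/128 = (j - 5/4)*(j - 1/4)*(j + 1/4)*(j + 1/2)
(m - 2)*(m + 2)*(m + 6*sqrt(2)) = m^3 + 6*sqrt(2)*m^2 - 4*m - 24*sqrt(2)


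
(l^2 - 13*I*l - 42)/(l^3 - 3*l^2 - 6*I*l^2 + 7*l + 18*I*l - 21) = (l - 6*I)/(l^2 + l*(-3 + I) - 3*I)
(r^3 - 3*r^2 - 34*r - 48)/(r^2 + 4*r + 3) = (r^2 - 6*r - 16)/(r + 1)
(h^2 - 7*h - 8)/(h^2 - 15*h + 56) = (h + 1)/(h - 7)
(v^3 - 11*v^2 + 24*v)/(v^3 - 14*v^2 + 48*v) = (v - 3)/(v - 6)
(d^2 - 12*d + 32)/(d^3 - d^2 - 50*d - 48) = (d - 4)/(d^2 + 7*d + 6)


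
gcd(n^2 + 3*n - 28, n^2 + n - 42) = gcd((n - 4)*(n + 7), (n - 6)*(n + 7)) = n + 7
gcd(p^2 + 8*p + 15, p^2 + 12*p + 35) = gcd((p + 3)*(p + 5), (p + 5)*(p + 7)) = p + 5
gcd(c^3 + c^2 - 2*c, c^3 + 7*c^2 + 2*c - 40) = 1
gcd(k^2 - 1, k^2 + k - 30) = 1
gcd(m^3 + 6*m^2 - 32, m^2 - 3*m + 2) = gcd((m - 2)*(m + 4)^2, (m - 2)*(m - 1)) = m - 2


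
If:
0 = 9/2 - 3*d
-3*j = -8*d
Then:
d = 3/2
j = 4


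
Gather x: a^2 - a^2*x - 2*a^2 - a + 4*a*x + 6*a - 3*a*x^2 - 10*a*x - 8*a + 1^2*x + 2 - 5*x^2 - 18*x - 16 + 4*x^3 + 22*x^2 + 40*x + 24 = -a^2 - 3*a + 4*x^3 + x^2*(17 - 3*a) + x*(-a^2 - 6*a + 23) + 10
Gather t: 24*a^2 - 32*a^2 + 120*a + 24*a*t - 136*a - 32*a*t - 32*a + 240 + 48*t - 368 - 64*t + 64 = -8*a^2 - 48*a + t*(-8*a - 16) - 64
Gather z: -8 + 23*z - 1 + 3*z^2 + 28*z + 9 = 3*z^2 + 51*z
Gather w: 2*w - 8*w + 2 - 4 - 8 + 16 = 6 - 6*w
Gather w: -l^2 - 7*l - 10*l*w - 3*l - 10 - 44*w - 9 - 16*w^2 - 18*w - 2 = -l^2 - 10*l - 16*w^2 + w*(-10*l - 62) - 21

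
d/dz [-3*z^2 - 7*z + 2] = -6*z - 7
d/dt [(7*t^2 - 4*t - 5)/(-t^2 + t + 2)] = 3*(t^2 + 6*t - 1)/(t^4 - 2*t^3 - 3*t^2 + 4*t + 4)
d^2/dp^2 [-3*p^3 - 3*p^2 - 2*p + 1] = -18*p - 6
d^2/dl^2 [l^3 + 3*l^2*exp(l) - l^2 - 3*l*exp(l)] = 3*l^2*exp(l) + 9*l*exp(l) + 6*l - 2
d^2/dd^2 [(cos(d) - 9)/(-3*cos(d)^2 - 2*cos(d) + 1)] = (81*(1 - cos(2*d))^2*cos(d)/4 - 165*(1 - cos(2*d))^2/2 + 163*cos(d) - 158*cos(2*d) - 45*cos(3*d)/2 - 9*cos(5*d)/2 + 294)/((cos(d) + 1)^3*(3*cos(d) - 1)^3)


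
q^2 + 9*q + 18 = (q + 3)*(q + 6)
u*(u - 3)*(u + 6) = u^3 + 3*u^2 - 18*u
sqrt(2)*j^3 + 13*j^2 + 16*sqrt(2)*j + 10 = (j + sqrt(2))*(j + 5*sqrt(2))*(sqrt(2)*j + 1)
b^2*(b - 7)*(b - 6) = b^4 - 13*b^3 + 42*b^2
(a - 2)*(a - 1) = a^2 - 3*a + 2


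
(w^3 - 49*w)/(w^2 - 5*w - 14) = w*(w + 7)/(w + 2)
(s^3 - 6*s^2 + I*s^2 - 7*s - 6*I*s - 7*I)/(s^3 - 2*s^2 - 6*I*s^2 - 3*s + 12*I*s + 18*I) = (s^2 + s*(-7 + I) - 7*I)/(s^2 + s*(-3 - 6*I) + 18*I)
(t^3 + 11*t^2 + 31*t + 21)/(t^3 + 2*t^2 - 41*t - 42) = (t + 3)/(t - 6)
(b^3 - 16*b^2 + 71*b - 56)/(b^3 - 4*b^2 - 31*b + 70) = (b^2 - 9*b + 8)/(b^2 + 3*b - 10)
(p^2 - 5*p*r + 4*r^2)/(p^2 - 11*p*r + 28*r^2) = (p - r)/(p - 7*r)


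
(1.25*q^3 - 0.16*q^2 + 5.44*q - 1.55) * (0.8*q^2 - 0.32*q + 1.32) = 1.0*q^5 - 0.528*q^4 + 6.0532*q^3 - 3.192*q^2 + 7.6768*q - 2.046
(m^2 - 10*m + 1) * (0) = 0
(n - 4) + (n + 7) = 2*n + 3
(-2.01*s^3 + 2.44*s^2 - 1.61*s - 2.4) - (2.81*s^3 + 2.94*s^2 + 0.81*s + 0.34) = -4.82*s^3 - 0.5*s^2 - 2.42*s - 2.74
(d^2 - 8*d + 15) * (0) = 0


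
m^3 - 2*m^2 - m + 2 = (m - 2)*(m - 1)*(m + 1)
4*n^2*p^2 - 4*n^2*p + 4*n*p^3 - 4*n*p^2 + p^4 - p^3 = p*(2*n + p)^2*(p - 1)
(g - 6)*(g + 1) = g^2 - 5*g - 6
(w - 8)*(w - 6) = w^2 - 14*w + 48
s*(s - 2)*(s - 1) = s^3 - 3*s^2 + 2*s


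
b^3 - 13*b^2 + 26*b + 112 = (b - 8)*(b - 7)*(b + 2)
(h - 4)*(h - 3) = h^2 - 7*h + 12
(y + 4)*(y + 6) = y^2 + 10*y + 24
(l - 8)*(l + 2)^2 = l^3 - 4*l^2 - 28*l - 32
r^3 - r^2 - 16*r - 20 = (r - 5)*(r + 2)^2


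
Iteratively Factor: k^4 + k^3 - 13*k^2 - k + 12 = (k + 4)*(k^3 - 3*k^2 - k + 3) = (k - 3)*(k + 4)*(k^2 - 1) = (k - 3)*(k + 1)*(k + 4)*(k - 1)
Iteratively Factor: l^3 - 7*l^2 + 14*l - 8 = (l - 1)*(l^2 - 6*l + 8) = (l - 2)*(l - 1)*(l - 4)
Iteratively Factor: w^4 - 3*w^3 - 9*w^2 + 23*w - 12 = (w - 4)*(w^3 + w^2 - 5*w + 3) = (w - 4)*(w + 3)*(w^2 - 2*w + 1) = (w - 4)*(w - 1)*(w + 3)*(w - 1)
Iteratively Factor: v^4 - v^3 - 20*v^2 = (v)*(v^3 - v^2 - 20*v) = v^2*(v^2 - v - 20) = v^2*(v - 5)*(v + 4)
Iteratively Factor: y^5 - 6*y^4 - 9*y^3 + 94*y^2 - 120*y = (y - 3)*(y^4 - 3*y^3 - 18*y^2 + 40*y) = (y - 3)*(y - 2)*(y^3 - y^2 - 20*y) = y*(y - 3)*(y - 2)*(y^2 - y - 20) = y*(y - 3)*(y - 2)*(y + 4)*(y - 5)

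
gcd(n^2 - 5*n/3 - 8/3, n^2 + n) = n + 1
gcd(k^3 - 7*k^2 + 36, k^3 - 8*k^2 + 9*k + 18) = k^2 - 9*k + 18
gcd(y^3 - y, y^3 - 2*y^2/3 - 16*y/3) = y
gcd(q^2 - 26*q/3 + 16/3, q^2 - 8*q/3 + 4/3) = q - 2/3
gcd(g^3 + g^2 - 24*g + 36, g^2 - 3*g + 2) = g - 2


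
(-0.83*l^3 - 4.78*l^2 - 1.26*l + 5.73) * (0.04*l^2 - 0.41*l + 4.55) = -0.0332*l^5 + 0.1491*l^4 - 1.8671*l^3 - 21.0032*l^2 - 8.0823*l + 26.0715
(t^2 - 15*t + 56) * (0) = 0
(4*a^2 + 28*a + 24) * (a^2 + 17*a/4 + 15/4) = 4*a^4 + 45*a^3 + 158*a^2 + 207*a + 90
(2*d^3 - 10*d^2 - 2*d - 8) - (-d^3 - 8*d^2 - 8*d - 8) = 3*d^3 - 2*d^2 + 6*d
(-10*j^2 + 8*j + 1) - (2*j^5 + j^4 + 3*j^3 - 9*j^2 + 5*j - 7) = -2*j^5 - j^4 - 3*j^3 - j^2 + 3*j + 8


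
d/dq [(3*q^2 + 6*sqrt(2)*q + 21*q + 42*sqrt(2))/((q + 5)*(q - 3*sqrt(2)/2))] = 3*(-7*sqrt(2)*q^2 - 4*q^2 - 86*sqrt(2)*q - 245*sqrt(2) + 24)/(2*q^4 - 6*sqrt(2)*q^3 + 20*q^3 - 60*sqrt(2)*q^2 + 59*q^2 - 150*sqrt(2)*q + 90*q + 225)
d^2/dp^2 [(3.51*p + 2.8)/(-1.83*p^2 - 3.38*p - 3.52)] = (-(3.51*p + 2.8)*(3.66*p + 3.38)*(7.32*p + 6.76) + (38.5398*p + 33.9756)*(1.83*p^2 + 3.38*p + 3.52))/(1.83*p^2 + 3.38*p + 3.52)^3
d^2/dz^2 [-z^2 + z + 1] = -2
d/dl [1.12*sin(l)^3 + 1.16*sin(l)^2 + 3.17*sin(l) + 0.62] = (3.36*sin(l)^2 + 2.32*sin(l) + 3.17)*cos(l)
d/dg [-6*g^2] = -12*g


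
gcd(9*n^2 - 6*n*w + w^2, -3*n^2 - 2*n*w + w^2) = -3*n + w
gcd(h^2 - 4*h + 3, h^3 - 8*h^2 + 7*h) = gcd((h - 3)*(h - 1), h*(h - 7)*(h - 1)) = h - 1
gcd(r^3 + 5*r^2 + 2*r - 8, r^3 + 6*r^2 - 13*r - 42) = r + 2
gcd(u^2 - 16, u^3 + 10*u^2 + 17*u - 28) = u + 4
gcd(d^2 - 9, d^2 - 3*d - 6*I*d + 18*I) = d - 3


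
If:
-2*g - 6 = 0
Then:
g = -3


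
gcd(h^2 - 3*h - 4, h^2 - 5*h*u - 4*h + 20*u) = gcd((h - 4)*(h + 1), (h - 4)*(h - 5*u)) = h - 4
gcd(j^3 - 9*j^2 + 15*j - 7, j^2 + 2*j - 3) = j - 1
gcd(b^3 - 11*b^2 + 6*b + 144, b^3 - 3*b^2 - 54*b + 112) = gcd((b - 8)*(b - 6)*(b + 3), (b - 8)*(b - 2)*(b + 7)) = b - 8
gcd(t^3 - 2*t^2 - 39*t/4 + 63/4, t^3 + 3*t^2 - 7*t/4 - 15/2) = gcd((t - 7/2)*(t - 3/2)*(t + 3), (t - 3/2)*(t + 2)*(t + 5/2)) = t - 3/2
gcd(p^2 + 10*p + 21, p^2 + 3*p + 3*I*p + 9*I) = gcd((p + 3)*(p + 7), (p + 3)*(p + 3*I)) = p + 3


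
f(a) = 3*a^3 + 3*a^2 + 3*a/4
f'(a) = 9*a^2 + 6*a + 3/4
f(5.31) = 537.73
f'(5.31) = 286.37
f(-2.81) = -44.98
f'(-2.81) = 54.95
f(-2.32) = -23.05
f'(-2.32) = 35.27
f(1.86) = 31.08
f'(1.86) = 43.05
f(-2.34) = -23.77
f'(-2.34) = 35.99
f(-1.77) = -8.56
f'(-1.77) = 18.33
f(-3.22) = -71.47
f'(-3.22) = 74.75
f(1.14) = 9.20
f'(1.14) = 19.29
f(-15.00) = -9461.25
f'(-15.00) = 1935.75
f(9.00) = 2436.75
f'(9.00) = 783.75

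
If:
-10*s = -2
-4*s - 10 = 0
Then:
No Solution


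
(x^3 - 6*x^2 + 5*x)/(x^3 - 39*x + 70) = x*(x - 1)/(x^2 + 5*x - 14)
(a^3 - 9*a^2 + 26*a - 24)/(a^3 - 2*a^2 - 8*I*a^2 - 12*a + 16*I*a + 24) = (a^2 - 7*a + 12)/(a^2 - 8*I*a - 12)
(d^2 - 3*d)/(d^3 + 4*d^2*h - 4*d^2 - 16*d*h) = (d - 3)/(d^2 + 4*d*h - 4*d - 16*h)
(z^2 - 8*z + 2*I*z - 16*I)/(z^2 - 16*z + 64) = (z + 2*I)/(z - 8)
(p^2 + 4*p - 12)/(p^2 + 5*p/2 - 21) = 2*(p - 2)/(2*p - 7)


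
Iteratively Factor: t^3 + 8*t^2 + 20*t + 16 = (t + 4)*(t^2 + 4*t + 4) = (t + 2)*(t + 4)*(t + 2)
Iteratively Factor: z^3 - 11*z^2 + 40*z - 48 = (z - 3)*(z^2 - 8*z + 16) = (z - 4)*(z - 3)*(z - 4)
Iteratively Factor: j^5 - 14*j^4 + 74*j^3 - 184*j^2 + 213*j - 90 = (j - 5)*(j^4 - 9*j^3 + 29*j^2 - 39*j + 18) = (j - 5)*(j - 3)*(j^3 - 6*j^2 + 11*j - 6) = (j - 5)*(j - 3)^2*(j^2 - 3*j + 2) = (j - 5)*(j - 3)^2*(j - 1)*(j - 2)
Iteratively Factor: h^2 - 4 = (h + 2)*(h - 2)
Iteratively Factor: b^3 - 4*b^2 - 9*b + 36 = (b - 3)*(b^2 - b - 12) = (b - 3)*(b + 3)*(b - 4)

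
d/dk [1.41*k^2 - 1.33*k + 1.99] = 2.82*k - 1.33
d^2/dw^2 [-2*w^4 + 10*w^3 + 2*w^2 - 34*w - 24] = -24*w^2 + 60*w + 4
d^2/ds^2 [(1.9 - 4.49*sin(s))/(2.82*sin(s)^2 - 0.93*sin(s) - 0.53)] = (-35.706276*sin(s)^5 + 48.662766*sin(s)^4 + 16.199208*sin(s)^3 - 75.441969*sin(s)^2 + 67.964413*sin(s) - 13.392342)/(-2.82*sin(s)^2 + 0.93*sin(s) + 0.53)^3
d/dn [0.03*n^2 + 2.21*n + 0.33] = 0.06*n + 2.21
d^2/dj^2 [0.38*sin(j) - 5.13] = -0.38*sin(j)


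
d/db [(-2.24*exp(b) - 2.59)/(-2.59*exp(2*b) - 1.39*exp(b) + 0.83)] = (-(2.24*exp(b) + 2.59)*(5.18*exp(b) + 1.39) + 5.8016*exp(2*b) + 3.1136*exp(b) - 1.8592)*exp(b)/(2.59*exp(2*b) + 1.39*exp(b) - 0.83)^2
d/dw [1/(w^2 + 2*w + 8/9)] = 162*(-w - 1)/(9*w^2 + 18*w + 8)^2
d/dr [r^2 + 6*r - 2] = 2*r + 6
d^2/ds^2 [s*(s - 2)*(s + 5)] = 6*s + 6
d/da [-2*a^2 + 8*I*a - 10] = -4*a + 8*I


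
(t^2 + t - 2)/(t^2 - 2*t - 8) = (t - 1)/(t - 4)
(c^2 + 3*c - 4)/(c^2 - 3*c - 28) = (c - 1)/(c - 7)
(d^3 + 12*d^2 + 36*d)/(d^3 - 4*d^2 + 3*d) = (d^2 + 12*d + 36)/(d^2 - 4*d + 3)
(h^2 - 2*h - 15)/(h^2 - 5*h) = (h + 3)/h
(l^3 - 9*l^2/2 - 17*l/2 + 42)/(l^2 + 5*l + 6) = (l^2 - 15*l/2 + 14)/(l + 2)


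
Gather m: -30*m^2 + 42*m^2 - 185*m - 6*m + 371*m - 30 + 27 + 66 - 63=12*m^2 + 180*m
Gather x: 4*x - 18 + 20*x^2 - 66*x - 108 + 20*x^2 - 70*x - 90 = 40*x^2 - 132*x - 216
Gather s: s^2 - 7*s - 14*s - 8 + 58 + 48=s^2 - 21*s + 98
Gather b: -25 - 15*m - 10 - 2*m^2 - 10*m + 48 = -2*m^2 - 25*m + 13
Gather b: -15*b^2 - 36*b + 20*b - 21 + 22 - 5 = -15*b^2 - 16*b - 4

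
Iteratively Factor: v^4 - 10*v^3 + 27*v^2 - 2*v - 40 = (v - 5)*(v^3 - 5*v^2 + 2*v + 8) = (v - 5)*(v + 1)*(v^2 - 6*v + 8) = (v - 5)*(v - 4)*(v + 1)*(v - 2)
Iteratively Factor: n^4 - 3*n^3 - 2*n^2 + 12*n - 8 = (n - 2)*(n^3 - n^2 - 4*n + 4) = (n - 2)^2*(n^2 + n - 2) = (n - 2)^2*(n - 1)*(n + 2)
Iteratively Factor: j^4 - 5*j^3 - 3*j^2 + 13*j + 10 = (j + 1)*(j^3 - 6*j^2 + 3*j + 10) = (j - 2)*(j + 1)*(j^2 - 4*j - 5) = (j - 2)*(j + 1)^2*(j - 5)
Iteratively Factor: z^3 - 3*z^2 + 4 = (z + 1)*(z^2 - 4*z + 4) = (z - 2)*(z + 1)*(z - 2)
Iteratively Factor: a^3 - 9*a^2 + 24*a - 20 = (a - 2)*(a^2 - 7*a + 10) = (a - 5)*(a - 2)*(a - 2)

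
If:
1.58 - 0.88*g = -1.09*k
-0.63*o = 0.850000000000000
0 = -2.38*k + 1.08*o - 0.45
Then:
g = 0.80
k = -0.80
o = -1.35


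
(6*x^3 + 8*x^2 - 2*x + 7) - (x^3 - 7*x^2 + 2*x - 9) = 5*x^3 + 15*x^2 - 4*x + 16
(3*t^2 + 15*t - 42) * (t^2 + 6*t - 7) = 3*t^4 + 33*t^3 + 27*t^2 - 357*t + 294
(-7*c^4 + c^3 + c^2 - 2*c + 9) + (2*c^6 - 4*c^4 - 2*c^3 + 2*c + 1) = 2*c^6 - 11*c^4 - c^3 + c^2 + 10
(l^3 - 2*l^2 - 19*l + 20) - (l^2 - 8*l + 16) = l^3 - 3*l^2 - 11*l + 4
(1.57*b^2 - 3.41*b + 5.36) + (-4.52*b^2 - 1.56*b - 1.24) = -2.95*b^2 - 4.97*b + 4.12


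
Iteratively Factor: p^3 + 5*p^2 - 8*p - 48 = (p + 4)*(p^2 + p - 12) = (p + 4)^2*(p - 3)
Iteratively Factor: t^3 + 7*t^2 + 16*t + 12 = (t + 3)*(t^2 + 4*t + 4) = (t + 2)*(t + 3)*(t + 2)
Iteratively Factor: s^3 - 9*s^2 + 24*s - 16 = (s - 1)*(s^2 - 8*s + 16) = (s - 4)*(s - 1)*(s - 4)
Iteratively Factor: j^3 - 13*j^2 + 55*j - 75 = (j - 5)*(j^2 - 8*j + 15) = (j - 5)^2*(j - 3)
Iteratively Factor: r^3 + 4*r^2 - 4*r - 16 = (r - 2)*(r^2 + 6*r + 8) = (r - 2)*(r + 4)*(r + 2)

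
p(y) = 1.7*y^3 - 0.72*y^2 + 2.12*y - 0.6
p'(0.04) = 2.07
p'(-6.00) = 194.36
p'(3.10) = 46.67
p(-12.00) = -3067.32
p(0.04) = -0.52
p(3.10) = 49.70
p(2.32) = 21.67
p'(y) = 5.1*y^2 - 1.44*y + 2.12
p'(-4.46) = 109.99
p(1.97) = 13.78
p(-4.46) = -175.20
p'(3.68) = 65.89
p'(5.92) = 172.33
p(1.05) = 2.80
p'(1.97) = 19.08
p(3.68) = 82.17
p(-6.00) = -406.44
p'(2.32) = 26.23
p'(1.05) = 6.23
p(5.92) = 339.42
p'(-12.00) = 753.80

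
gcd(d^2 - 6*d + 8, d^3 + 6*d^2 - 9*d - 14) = d - 2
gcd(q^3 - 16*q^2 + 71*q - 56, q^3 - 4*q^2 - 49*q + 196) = q - 7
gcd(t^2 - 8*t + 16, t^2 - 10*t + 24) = t - 4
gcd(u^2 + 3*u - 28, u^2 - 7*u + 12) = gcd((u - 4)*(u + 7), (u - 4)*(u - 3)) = u - 4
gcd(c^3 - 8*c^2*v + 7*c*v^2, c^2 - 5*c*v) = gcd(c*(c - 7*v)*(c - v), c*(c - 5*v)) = c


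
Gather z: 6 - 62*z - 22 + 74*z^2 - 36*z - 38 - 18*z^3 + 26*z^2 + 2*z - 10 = -18*z^3 + 100*z^2 - 96*z - 64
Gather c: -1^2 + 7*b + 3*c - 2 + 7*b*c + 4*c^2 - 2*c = 7*b + 4*c^2 + c*(7*b + 1) - 3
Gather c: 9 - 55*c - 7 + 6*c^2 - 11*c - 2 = 6*c^2 - 66*c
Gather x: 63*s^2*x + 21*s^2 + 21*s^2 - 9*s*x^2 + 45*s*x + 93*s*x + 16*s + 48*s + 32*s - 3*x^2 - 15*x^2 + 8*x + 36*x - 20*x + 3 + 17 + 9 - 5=42*s^2 + 96*s + x^2*(-9*s - 18) + x*(63*s^2 + 138*s + 24) + 24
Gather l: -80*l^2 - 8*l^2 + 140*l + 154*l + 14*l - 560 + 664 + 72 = -88*l^2 + 308*l + 176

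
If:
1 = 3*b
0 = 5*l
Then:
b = 1/3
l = 0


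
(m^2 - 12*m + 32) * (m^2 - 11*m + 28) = m^4 - 23*m^3 + 192*m^2 - 688*m + 896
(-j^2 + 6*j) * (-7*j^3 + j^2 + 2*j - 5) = 7*j^5 - 43*j^4 + 4*j^3 + 17*j^2 - 30*j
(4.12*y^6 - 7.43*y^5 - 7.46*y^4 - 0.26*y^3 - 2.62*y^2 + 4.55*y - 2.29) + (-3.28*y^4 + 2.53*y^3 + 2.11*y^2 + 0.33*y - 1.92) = 4.12*y^6 - 7.43*y^5 - 10.74*y^4 + 2.27*y^3 - 0.51*y^2 + 4.88*y - 4.21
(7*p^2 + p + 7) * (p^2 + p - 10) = 7*p^4 + 8*p^3 - 62*p^2 - 3*p - 70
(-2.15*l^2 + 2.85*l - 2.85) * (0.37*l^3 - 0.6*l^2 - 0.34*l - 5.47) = -0.7955*l^5 + 2.3445*l^4 - 2.0335*l^3 + 12.5015*l^2 - 14.6205*l + 15.5895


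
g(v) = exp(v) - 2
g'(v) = exp(v)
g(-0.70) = -1.50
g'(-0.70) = 0.50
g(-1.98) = -1.86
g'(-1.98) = 0.14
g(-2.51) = -1.92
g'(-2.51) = 0.08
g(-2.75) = -1.94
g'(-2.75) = 0.06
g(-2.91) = -1.95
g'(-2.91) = 0.05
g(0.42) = -0.48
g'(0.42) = 1.52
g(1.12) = 1.06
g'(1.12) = 3.06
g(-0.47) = -1.37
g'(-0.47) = 0.63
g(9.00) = 8101.08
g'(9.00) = 8103.08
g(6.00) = 401.43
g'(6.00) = 403.43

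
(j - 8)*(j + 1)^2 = j^3 - 6*j^2 - 15*j - 8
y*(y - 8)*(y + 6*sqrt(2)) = y^3 - 8*y^2 + 6*sqrt(2)*y^2 - 48*sqrt(2)*y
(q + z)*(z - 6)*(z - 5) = q*z^2 - 11*q*z + 30*q + z^3 - 11*z^2 + 30*z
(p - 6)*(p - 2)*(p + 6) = p^3 - 2*p^2 - 36*p + 72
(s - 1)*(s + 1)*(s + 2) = s^3 + 2*s^2 - s - 2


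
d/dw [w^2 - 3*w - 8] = 2*w - 3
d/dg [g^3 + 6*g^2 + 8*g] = 3*g^2 + 12*g + 8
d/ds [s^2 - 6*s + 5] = 2*s - 6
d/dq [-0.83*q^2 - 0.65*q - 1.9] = -1.66*q - 0.65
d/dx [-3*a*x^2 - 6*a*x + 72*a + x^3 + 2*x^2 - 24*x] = -6*a*x - 6*a + 3*x^2 + 4*x - 24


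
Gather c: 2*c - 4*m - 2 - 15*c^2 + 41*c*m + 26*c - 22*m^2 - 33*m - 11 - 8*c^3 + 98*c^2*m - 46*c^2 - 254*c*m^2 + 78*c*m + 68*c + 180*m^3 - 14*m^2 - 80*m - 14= -8*c^3 + c^2*(98*m - 61) + c*(-254*m^2 + 119*m + 96) + 180*m^3 - 36*m^2 - 117*m - 27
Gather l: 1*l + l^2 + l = l^2 + 2*l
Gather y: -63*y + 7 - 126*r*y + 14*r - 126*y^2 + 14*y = 14*r - 126*y^2 + y*(-126*r - 49) + 7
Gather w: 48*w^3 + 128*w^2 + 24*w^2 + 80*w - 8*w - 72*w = 48*w^3 + 152*w^2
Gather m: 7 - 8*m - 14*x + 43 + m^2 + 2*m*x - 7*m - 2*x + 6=m^2 + m*(2*x - 15) - 16*x + 56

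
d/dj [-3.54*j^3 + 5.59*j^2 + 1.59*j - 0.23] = -10.62*j^2 + 11.18*j + 1.59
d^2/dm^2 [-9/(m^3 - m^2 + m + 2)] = 18*((3*m - 1)*(m^3 - m^2 + m + 2) - (3*m^2 - 2*m + 1)^2)/(m^3 - m^2 + m + 2)^3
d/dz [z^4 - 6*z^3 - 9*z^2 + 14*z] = 4*z^3 - 18*z^2 - 18*z + 14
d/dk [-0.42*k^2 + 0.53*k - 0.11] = 0.53 - 0.84*k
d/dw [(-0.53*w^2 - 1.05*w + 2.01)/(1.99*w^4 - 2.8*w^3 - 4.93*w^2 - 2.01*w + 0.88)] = (2.1094*w^5 + 4.7845*w^4 - 21.8796*w^3 + 12.7728*w^2 + 18.8858*w + 3.1161)/(3.9601*w^8 - 11.144*w^7 - 11.7814*w^6 + 19.6082*w^5 + 39.0633*w^4 + 14.8906*w^3 - 4.6367*w^2 - 3.5376*w + 0.7744)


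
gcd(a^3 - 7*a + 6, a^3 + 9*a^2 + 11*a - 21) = a^2 + 2*a - 3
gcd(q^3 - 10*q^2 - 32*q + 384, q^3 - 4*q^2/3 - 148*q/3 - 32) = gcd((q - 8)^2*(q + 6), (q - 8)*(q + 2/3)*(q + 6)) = q^2 - 2*q - 48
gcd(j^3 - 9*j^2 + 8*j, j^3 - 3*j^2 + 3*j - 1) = j - 1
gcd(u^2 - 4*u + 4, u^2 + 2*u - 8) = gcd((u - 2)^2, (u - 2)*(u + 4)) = u - 2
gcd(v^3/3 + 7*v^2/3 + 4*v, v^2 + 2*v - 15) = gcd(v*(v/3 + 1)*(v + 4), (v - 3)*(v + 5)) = 1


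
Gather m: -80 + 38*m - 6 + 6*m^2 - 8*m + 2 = 6*m^2 + 30*m - 84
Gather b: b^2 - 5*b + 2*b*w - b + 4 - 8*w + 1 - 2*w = b^2 + b*(2*w - 6) - 10*w + 5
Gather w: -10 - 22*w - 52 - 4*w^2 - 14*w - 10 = -4*w^2 - 36*w - 72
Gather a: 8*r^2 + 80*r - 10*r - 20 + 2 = 8*r^2 + 70*r - 18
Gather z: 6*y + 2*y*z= 2*y*z + 6*y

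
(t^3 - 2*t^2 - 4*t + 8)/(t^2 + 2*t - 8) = (t^2 - 4)/(t + 4)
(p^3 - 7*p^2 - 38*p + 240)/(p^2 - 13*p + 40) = p + 6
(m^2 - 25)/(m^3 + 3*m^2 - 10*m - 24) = (m^2 - 25)/(m^3 + 3*m^2 - 10*m - 24)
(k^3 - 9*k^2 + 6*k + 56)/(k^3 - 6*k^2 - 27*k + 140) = (k + 2)/(k + 5)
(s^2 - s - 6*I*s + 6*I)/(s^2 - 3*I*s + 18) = (s - 1)/(s + 3*I)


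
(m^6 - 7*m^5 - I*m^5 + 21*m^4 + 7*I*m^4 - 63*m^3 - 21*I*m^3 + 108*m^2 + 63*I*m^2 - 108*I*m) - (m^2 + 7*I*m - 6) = m^6 - 7*m^5 - I*m^5 + 21*m^4 + 7*I*m^4 - 63*m^3 - 21*I*m^3 + 107*m^2 + 63*I*m^2 - 115*I*m + 6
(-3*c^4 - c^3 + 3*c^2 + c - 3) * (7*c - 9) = -21*c^5 + 20*c^4 + 30*c^3 - 20*c^2 - 30*c + 27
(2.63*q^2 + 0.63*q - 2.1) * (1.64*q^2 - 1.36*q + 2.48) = 4.3132*q^4 - 2.5436*q^3 + 2.2216*q^2 + 4.4184*q - 5.208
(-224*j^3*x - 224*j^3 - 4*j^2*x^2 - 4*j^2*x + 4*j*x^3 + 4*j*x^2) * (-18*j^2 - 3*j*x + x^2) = 4032*j^5*x + 4032*j^5 + 744*j^4*x^2 + 744*j^4*x - 284*j^3*x^3 - 284*j^3*x^2 - 16*j^2*x^4 - 16*j^2*x^3 + 4*j*x^5 + 4*j*x^4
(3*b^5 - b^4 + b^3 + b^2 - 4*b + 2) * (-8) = -24*b^5 + 8*b^4 - 8*b^3 - 8*b^2 + 32*b - 16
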